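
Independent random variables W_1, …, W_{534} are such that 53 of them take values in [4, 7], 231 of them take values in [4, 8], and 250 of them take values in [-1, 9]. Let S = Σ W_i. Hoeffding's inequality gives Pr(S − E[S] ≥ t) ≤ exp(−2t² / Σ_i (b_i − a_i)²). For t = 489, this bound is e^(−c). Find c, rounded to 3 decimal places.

16.393

Σ(b_i − a_i)² = 53·3² + 231·4² + 250·10² = 29173.
c = 2t² / 29173 = 2·489² / 29173 = 16.3933.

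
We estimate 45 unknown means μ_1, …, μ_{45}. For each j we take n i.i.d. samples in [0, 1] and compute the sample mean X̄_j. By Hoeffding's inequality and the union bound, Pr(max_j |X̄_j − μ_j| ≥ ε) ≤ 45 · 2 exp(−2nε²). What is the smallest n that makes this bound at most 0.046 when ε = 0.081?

Need 2·45·exp(−2nε²) ≤ 0.046, i.e. exp(−2nε²) ≤ 0.046/90.
So 2nε² ≥ ln(90/0.046) = 7.578924.
Hence n ≥ 7.578924/(2·0.081²) = 577.574.
The smallest integer n is 578.

578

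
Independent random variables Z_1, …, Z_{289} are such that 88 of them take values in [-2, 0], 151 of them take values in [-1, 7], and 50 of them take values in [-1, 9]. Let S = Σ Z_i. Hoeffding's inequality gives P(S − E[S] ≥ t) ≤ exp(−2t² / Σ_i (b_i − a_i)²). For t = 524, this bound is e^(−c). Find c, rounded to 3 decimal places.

Σ(b_i − a_i)² = 88·2² + 151·8² + 50·10² = 15016.
c = 2t² / 15016 = 2·524² / 15016 = 36.5711.

36.571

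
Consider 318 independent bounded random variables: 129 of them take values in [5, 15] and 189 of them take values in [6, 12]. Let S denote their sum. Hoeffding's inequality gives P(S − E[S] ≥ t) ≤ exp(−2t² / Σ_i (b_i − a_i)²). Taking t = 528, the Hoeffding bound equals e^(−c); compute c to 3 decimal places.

28.297

Σ(b_i − a_i)² = 129·10² + 189·6² = 19704.
c = 2t² / 19704 = 2·528² / 19704 = 28.2972.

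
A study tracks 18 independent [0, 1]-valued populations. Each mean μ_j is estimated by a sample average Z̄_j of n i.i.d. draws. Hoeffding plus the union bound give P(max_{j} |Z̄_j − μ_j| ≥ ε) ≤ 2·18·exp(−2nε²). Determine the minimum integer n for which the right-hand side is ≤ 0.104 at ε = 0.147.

136

Need 2·18·exp(−2nε²) ≤ 0.104, i.e. exp(−2nε²) ≤ 0.104/36.
So 2nε² ≥ ln(36/0.104) = 5.846883.
Hence n ≥ 5.846883/(2·0.147²) = 135.288.
The smallest integer n is 136.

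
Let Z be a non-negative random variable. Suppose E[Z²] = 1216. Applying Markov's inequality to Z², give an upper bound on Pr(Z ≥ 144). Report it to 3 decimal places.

0.059

Since Z ≥ 0, the event {Z ≥ 144} is the same as {Z² ≥ 20736}.
Markov's inequality applied to Z² gives Pr(Z² ≥ 20736) ≤ E[Z²]/20736 = 1216/20736 = 0.0586.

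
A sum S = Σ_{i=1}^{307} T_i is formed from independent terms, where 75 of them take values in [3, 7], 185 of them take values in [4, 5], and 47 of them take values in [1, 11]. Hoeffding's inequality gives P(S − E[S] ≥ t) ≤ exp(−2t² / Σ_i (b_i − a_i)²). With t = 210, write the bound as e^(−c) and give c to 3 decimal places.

Σ(b_i − a_i)² = 75·4² + 185·1² + 47·10² = 6085.
c = 2t² / 6085 = 2·210² / 6085 = 14.4947.

14.495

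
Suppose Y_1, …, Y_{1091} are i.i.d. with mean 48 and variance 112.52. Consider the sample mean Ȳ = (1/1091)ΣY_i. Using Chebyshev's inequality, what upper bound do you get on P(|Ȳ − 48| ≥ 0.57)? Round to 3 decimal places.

Var(Ȳ) = Var(Y_i)/n = 112.52/1091 = 0.10313.
Chebyshev: P(|Ȳ − 48| ≥ 0.57) ≤ Var(Ȳ)/(0.57)² = 112.52/(1091·0.57²) = 0.3174.

0.317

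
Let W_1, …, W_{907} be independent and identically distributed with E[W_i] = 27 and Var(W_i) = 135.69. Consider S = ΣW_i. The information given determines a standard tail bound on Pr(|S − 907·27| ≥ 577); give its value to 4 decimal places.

0.3697

With mean and variance of each term known, Chebyshev's inequality bounds the deviation of the sum (or sample mean).
Var(S) = n·Var(W_i) = 907·135.69 = 123070.83.
Chebyshev: Pr(|S − 907·27| ≥ 577) ≤ Var(S)/577² = 123070.83/332929 = 0.3697.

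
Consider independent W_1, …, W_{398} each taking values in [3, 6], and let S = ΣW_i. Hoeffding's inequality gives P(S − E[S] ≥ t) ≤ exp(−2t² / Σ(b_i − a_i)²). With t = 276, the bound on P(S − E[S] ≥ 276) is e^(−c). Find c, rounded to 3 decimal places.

42.533

Σ(b_i − a_i)² = 398·(3)² = 3582.
c = 2t²/3582 = 2·276²/3582 = 42.5327.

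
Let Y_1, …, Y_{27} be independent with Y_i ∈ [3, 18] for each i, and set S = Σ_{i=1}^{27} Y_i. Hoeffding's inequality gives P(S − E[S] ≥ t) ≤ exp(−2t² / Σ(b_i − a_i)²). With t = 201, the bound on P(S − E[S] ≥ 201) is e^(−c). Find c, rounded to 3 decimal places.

13.301

Σ(b_i − a_i)² = 27·(15)² = 6075.
c = 2t²/6075 = 2·201²/6075 = 13.3007.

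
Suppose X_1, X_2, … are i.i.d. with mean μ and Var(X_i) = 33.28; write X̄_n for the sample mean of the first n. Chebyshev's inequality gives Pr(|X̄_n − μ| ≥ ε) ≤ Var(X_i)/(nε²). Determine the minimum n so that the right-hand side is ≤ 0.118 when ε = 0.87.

373

Require 33.28/(n·0.87²) ≤ 0.118, i.e. n ≥ 33.28/(0.118·0.87²) = 372.617.
The smallest integer n is 373.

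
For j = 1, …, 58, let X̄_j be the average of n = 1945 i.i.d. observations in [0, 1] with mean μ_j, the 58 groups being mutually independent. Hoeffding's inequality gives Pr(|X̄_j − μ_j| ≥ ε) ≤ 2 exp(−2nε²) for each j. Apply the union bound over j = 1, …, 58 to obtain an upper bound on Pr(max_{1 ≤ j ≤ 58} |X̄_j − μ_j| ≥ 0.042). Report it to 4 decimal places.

Per-experiment Hoeffding bound: 2·exp(−2·1945·0.042²) = 2·exp(−6.86196) = 0.0020937.
Union bound over 58 events: 58·0.0020937 = 0.12144.

0.1214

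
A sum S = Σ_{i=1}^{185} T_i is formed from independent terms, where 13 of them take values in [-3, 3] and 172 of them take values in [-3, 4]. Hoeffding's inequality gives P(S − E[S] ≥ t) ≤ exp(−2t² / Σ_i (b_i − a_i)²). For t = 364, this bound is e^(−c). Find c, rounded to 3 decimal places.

29.788

Σ(b_i − a_i)² = 13·6² + 172·7² = 8896.
c = 2t² / 8896 = 2·364² / 8896 = 29.7878.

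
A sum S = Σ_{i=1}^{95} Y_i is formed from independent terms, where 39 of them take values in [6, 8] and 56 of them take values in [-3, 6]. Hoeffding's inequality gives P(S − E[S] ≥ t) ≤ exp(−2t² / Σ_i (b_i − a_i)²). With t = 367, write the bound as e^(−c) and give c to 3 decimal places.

57.412

Σ(b_i − a_i)² = 39·2² + 56·9² = 4692.
c = 2t² / 4692 = 2·367² / 4692 = 57.4122.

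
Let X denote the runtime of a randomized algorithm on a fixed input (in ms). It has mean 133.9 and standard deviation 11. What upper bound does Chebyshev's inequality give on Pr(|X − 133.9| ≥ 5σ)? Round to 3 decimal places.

Chebyshev: Pr(|X − μ| ≥ t) ≤ Var(X)/t².
Var(X) = σ² = 11² = 121.
t = 5·11 = 55.
Bound = 121 / 3025 = 0.0400.

0.040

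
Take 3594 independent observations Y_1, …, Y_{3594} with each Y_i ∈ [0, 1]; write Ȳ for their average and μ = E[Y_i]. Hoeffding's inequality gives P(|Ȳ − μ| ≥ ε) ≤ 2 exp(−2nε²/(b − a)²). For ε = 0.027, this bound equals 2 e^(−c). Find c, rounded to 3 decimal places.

c = 2nε²/(b − a)² = 2·3594·0.027² / 1² = 5.2401.

5.240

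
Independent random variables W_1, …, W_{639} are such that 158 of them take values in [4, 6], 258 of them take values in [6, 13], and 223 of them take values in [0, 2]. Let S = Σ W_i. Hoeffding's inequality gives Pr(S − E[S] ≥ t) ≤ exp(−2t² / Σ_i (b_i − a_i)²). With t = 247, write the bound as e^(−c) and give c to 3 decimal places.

Σ(b_i − a_i)² = 158·2² + 258·7² + 223·2² = 14166.
c = 2t² / 14166 = 2·247² / 14166 = 8.6134.

8.613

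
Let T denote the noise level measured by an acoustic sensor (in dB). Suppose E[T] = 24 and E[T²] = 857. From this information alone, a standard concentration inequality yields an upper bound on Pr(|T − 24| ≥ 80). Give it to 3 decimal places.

The first two moments determine the variance, so Chebyshev's inequality is the sharpest standard bound available.
Var(T) = E[T²] − (E[T])² = 857 − 576 = 281.
Chebyshev's inequality: Pr(|T − μ| ≥ t) ≤ Var(T)/t² = 281/6400 = 0.0439.

0.044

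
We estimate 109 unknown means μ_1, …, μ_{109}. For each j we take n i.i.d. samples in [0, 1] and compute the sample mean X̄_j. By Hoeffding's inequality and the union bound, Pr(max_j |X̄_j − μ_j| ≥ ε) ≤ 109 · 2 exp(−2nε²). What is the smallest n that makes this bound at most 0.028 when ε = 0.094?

508

Need 2·109·exp(−2nε²) ≤ 0.028, i.e. exp(−2nε²) ≤ 0.028/218.
So 2nε² ≥ ln(218/0.028) = 8.960046.
Hence n ≥ 8.960046/(2·0.094²) = 507.019.
The smallest integer n is 508.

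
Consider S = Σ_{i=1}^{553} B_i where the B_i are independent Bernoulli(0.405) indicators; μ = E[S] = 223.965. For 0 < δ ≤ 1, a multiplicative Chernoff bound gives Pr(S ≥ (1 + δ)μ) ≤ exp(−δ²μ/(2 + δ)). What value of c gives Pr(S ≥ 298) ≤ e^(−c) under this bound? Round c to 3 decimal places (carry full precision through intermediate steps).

10.501

Write 298 = (1 + δ)μ, so δ = 298/223.965 − 1 = 0.330565…
Then the exponent is δ²μ/(2 + δ) = (298 − μ)² / (μ·(2 + δ)) = 10.501051.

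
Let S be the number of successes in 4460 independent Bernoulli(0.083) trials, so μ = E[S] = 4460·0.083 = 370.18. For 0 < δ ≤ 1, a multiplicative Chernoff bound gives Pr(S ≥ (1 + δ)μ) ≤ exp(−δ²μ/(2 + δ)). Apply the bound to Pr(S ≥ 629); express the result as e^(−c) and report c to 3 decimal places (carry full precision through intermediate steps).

Write 629 = (1 + δ)μ, so δ = 629/370.18 − 1 = 0.6991734…
Then the exponent is δ²μ/(2 + δ) = (629 − μ)² / (μ·(2 + δ)) = 67.042767.

67.043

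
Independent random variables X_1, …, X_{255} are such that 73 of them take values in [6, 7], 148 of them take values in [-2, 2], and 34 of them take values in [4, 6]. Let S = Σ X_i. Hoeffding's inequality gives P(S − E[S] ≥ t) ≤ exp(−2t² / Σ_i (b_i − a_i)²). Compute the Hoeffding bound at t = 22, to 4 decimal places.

Σ(b_i − a_i)² = 73·1² + 148·4² + 34·2² = 2577.
Exponent = 2·22² / 2577 = 0.37563.
Bound = exp(−0.37563) = 0.68686.

0.6869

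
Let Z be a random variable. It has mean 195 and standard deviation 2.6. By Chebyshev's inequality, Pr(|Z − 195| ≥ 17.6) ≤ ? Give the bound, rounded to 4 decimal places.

0.0218

Chebyshev: Pr(|Z − μ| ≥ t) ≤ Var(Z)/t².
Var(Z) = σ² = 2.6² = 6.76.
Bound = 6.76 / 309.76 = 0.0218.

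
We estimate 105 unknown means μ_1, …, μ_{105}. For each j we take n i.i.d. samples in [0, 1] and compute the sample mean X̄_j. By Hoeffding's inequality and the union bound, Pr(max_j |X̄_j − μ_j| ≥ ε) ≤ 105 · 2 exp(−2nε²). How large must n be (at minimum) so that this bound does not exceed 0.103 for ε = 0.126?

Need 2·105·exp(−2nε²) ≤ 0.103, i.e. exp(−2nε²) ≤ 0.103/210.
So 2nε² ≥ ln(210/0.103) = 7.620134.
Hence n ≥ 7.620134/(2·0.126²) = 239.989.
The smallest integer n is 240.

240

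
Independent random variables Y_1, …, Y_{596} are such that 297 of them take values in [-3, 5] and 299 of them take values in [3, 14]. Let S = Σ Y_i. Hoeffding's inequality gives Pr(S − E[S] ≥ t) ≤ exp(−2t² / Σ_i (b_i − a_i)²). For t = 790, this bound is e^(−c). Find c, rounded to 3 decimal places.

22.618

Σ(b_i − a_i)² = 297·8² + 299·11² = 55187.
c = 2t² / 55187 = 2·790² / 55187 = 22.6176.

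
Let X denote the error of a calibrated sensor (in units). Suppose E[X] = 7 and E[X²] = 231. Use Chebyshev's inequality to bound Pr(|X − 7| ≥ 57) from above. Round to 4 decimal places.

0.0560

Var(X) = E[X²] − (E[X])² = 231 − 49 = 182.
Chebyshev's inequality: Pr(|X − μ| ≥ t) ≤ Var(X)/t² = 182/3249 = 0.0560.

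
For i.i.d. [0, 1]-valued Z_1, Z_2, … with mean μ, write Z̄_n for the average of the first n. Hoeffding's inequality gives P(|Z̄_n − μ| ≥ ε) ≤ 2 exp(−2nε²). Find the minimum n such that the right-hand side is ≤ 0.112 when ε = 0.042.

818

Require 2·exp(−2nε²) ≤ 0.112, i.e. 2nε² ≥ ln(2/0.112) = 2.882404.
So n ≥ 2.882404 / (2·0.042²) = 817.008.
The smallest integer n is 818.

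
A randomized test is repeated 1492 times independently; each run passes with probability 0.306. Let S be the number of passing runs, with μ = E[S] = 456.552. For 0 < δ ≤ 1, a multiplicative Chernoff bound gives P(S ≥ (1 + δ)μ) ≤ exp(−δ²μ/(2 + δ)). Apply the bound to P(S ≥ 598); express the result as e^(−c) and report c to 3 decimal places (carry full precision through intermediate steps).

Write 598 = (1 + δ)μ, so δ = 598/456.552 − 1 = 0.3098179…
Then the exponent is δ²μ/(2 + δ) = (598 − μ)² / (μ·(2 + δ)) = 18.972546.

18.973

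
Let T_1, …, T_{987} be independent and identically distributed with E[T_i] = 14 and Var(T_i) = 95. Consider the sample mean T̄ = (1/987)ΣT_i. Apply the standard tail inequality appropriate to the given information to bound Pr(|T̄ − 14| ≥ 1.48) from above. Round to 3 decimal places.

0.044

With mean and variance of each term known, Chebyshev's inequality bounds the deviation of the sum (or sample mean).
Var(T̄) = Var(T_i)/n = 95/987 = 0.096251.
Chebyshev: Pr(|T̄ − 14| ≥ 1.48) ≤ Var(T̄)/(1.48)² = 95/(987·1.48²) = 0.0439.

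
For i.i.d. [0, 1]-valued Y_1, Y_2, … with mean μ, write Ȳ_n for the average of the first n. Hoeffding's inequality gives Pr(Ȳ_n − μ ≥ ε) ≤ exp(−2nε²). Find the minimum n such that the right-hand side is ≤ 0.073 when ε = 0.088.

169

Require exp(−2nε²) ≤ 0.073, i.e. 2nε² ≥ ln(1/0.073) = 2.617296.
So n ≥ 2.617296 / (2·0.088²) = 168.989.
The smallest integer n is 169.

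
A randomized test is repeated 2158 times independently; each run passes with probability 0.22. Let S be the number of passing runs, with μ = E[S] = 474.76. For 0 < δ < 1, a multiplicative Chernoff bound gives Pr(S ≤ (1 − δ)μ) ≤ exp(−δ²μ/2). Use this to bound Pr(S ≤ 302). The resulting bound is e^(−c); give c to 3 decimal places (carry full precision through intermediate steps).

Write 302 = (1 − δ)μ, so δ = 1 − 302/474.76 = 0.3638891…
Then the exponent is δ²μ/2 = (μ − 302)²/(2μ) = 31.432742.

31.433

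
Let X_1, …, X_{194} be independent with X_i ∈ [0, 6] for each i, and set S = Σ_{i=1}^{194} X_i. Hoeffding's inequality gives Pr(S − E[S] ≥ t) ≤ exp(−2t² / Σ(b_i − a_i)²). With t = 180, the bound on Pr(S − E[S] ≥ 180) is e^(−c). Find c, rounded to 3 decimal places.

Σ(b_i − a_i)² = 194·(6)² = 6984.
c = 2t²/6984 = 2·180²/6984 = 9.2784.

9.278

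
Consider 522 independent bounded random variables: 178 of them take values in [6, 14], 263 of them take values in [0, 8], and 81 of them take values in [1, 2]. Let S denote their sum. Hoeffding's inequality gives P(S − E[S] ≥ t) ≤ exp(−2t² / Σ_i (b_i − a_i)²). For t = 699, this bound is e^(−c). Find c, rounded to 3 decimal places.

Σ(b_i − a_i)² = 178·8² + 263·8² + 81·1² = 28305.
c = 2t² / 28305 = 2·699² / 28305 = 34.5240.

34.524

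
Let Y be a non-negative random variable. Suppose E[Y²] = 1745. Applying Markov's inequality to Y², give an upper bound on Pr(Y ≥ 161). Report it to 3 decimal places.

0.067

Since Y ≥ 0, the event {Y ≥ 161} is the same as {Y² ≥ 25921}.
Markov's inequality applied to Y² gives Pr(Y² ≥ 25921) ≤ E[Y²]/25921 = 1745/25921 = 0.0673.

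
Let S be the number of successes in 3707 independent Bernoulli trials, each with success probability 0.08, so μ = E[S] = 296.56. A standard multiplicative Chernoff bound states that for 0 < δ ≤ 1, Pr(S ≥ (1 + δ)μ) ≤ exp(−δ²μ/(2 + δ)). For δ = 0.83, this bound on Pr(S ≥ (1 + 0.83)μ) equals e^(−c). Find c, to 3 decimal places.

c = δ²μ/(2 + δ) = 0.83²·296.56/(2 + 0.83) = 72.1909.

72.191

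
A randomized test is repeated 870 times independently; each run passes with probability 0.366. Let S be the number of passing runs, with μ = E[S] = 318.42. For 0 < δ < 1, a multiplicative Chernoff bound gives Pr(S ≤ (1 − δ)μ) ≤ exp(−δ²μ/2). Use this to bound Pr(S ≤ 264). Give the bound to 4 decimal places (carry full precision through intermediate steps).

0.0096

Write 264 = (1 − δ)μ, so δ = 1 − 264/318.42 = 0.1709064…
Then the exponent is δ²μ/2 = (μ − 264)²/(2μ) = 4.650362.
Bound = exp(−4.650362) = 0.00956.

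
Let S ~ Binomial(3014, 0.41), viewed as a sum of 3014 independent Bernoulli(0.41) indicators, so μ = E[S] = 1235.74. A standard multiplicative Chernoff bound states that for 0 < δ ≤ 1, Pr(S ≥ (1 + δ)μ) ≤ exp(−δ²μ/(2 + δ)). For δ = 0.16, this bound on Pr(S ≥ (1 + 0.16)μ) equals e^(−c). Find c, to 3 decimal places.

14.646

c = δ²μ/(2 + δ) = 0.16²·1235.74/(2 + 0.16) = 14.6458.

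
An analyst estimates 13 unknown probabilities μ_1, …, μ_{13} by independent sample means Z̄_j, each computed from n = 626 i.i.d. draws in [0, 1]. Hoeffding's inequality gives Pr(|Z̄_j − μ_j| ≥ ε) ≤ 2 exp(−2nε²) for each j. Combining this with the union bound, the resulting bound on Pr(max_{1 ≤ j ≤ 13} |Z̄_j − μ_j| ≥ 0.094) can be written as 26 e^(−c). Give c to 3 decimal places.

11.063

Union bound over the 13 events: Pr(max_{1 ≤ j ≤ 13} |Z̄_j − μ_j| ≥ 0.094) ≤ 13·2·exp(−2nε²) = 26 exp(−2·626·0.094²).
So c = 2·626·0.094² = 11.0627.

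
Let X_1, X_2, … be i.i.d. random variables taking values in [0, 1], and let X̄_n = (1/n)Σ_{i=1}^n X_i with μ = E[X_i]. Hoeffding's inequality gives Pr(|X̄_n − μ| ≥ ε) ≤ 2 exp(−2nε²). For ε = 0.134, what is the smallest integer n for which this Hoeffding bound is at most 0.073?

Require 2·exp(−2nε²) ≤ 0.073, i.e. 2nε² ≥ ln(2/0.073) = 3.310443.
So n ≥ 3.310443 / (2·0.134²) = 92.182.
The smallest integer n is 93.

93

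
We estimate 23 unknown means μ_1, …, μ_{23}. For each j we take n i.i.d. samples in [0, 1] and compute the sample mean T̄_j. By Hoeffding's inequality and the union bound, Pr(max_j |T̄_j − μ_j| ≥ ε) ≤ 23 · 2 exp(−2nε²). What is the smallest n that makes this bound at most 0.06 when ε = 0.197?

Need 2·23·exp(−2nε²) ≤ 0.06, i.e. exp(−2nε²) ≤ 0.06/46.
So 2nε² ≥ ln(46/0.06) = 6.642052.
Hence n ≥ 6.642052/(2·0.197²) = 85.574.
The smallest integer n is 86.

86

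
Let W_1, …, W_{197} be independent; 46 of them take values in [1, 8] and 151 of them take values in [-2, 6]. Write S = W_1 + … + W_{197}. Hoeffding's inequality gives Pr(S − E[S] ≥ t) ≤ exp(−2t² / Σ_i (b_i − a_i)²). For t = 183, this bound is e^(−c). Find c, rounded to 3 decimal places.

Σ(b_i − a_i)² = 46·7² + 151·8² = 11918.
c = 2t² / 11918 = 2·183² / 11918 = 5.6199.

5.620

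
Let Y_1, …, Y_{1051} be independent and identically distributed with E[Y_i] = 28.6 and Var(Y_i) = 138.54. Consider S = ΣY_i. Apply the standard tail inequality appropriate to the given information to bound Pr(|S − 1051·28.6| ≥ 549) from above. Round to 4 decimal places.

0.4831

With mean and variance of each term known, Chebyshev's inequality bounds the deviation of the sum (or sample mean).
Var(S) = n·Var(Y_i) = 1051·138.54 = 145605.54.
Chebyshev: Pr(|S − 1051·28.6| ≥ 549) ≤ Var(S)/549² = 145605.54/301401 = 0.4831.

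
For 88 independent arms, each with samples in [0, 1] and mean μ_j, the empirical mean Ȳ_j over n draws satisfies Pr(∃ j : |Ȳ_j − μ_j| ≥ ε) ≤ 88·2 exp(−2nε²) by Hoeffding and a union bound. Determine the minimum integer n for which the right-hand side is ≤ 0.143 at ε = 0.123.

Need 2·88·exp(−2nε²) ≤ 0.143, i.e. exp(−2nε²) ≤ 0.143/176.
So 2nε² ≥ ln(176/0.143) = 7.115395.
Hence n ≥ 7.115395/(2·0.123²) = 235.157.
The smallest integer n is 236.

236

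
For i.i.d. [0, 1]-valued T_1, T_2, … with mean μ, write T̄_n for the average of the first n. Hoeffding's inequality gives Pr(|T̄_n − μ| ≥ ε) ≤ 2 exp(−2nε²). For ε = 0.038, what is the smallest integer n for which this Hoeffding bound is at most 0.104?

1024

Require 2·exp(−2nε²) ≤ 0.104, i.e. 2nε² ≥ ln(2/0.104) = 2.956512.
So n ≥ 2.956512 / (2·0.038²) = 1023.723.
The smallest integer n is 1024.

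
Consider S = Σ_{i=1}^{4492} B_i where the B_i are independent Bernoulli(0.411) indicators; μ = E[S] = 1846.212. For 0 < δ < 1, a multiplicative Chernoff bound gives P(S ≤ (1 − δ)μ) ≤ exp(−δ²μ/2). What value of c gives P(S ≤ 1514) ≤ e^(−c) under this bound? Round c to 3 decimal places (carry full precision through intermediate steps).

29.890

Write 1514 = (1 − δ)μ, so δ = 1 − 1514/1846.212 = 0.1799425…
Then the exponent is δ²μ/2 = (μ − 1514)²/(2μ) = 29.889529.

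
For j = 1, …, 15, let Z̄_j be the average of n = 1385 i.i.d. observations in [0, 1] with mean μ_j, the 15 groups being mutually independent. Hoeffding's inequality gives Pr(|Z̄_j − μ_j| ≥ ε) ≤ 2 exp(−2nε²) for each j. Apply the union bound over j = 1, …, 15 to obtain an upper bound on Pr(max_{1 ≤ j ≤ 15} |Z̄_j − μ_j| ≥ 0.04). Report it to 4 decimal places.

0.3567

Per-experiment Hoeffding bound: 2·exp(−2·1385·0.04²) = 2·exp(−4.43200) = 0.023781.
Union bound over 15 events: 15·0.023781 = 0.35672.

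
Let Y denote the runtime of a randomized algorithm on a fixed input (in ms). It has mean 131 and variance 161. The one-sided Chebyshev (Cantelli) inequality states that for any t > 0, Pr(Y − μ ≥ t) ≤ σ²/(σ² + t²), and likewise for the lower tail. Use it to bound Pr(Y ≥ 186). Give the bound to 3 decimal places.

Here σ² = 161 and t = 55, so σ² + t² = 3186.
Cantelli's bound: 161/3186 = 0.0505.

0.051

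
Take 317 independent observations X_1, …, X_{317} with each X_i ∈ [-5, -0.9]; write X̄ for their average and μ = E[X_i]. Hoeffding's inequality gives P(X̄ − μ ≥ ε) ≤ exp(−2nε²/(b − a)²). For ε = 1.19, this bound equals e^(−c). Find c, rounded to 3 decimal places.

53.409

c = 2nε²/(b − a)² = 2·317·1.19² / 4.1² = 53.4091.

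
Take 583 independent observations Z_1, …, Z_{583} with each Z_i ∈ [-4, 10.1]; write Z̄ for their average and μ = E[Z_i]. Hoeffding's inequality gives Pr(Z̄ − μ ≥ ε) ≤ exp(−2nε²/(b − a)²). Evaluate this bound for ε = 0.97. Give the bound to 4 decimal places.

Exponent: 2nε²/(b − a)² = 2·583·0.97² / 14.1² = 5.51828.
Bound = exp(−5.51828) = 0.00401.

0.0040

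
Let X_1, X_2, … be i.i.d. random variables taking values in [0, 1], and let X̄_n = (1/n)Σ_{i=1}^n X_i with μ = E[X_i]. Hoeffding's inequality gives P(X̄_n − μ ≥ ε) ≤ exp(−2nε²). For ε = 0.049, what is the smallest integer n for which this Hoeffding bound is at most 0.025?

Require exp(−2nε²) ≤ 0.025, i.e. 2nε² ≥ ln(1/0.025) = 3.688879.
So n ≥ 3.688879 / (2·0.049²) = 768.196.
The smallest integer n is 769.

769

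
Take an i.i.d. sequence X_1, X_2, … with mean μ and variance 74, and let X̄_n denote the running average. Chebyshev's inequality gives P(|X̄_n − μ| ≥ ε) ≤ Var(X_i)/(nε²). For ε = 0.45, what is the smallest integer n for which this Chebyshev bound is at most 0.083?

4403

Require 74/(n·0.45²) ≤ 0.083, i.e. n ≥ 74/(0.083·0.45²) = 4402.796.
The smallest integer n is 4403.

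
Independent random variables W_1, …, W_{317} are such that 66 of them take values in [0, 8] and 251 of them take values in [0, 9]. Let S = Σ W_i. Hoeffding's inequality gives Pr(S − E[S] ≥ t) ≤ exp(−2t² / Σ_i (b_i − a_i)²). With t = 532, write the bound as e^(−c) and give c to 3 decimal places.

23.052

Σ(b_i − a_i)² = 66·8² + 251·9² = 24555.
c = 2t² / 24555 = 2·532² / 24555 = 23.0523.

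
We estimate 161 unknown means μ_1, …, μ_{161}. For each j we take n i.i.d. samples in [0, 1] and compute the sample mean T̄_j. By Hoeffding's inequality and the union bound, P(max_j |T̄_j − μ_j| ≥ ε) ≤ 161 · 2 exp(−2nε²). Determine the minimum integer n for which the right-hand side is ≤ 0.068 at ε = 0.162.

162

Need 2·161·exp(−2nε²) ≤ 0.068, i.e. exp(−2nε²) ≤ 0.068/322.
So 2nε² ≥ ln(322/0.068) = 8.462799.
Hence n ≥ 8.462799/(2·0.162²) = 161.233.
The smallest integer n is 162.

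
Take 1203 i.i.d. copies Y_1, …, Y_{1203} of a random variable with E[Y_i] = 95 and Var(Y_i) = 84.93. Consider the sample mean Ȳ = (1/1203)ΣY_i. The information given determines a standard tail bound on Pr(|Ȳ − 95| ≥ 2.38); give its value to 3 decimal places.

With mean and variance of each term known, Chebyshev's inequality bounds the deviation of the sum (or sample mean).
Var(Ȳ) = Var(Y_i)/n = 84.93/1203 = 0.070599.
Chebyshev: Pr(|Ȳ − 95| ≥ 2.38) ≤ Var(Ȳ)/(2.38)² = 84.93/(1203·2.38²) = 0.0125.

0.012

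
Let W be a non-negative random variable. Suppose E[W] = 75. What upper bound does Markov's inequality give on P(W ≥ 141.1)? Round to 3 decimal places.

Markov's inequality: for a non-negative random variable, P(W ≥ a) ≤ E[W]/a.
Here E[W] = 75 and a = 141.1, so the bound is 75/141.1 = 0.5315.

0.532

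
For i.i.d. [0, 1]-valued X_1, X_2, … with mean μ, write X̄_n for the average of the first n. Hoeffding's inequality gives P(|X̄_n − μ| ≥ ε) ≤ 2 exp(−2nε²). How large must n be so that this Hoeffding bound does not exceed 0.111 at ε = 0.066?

332

Require 2·exp(−2nε²) ≤ 0.111, i.e. 2nε² ≥ ln(2/0.111) = 2.891372.
So n ≥ 2.891372 / (2·0.066²) = 331.884.
The smallest integer n is 332.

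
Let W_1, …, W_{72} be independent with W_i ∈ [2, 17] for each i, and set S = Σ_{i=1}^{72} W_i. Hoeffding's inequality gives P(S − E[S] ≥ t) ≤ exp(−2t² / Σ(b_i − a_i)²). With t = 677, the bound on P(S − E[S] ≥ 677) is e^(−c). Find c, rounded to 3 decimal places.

56.584

Σ(b_i − a_i)² = 72·(15)² = 16200.
c = 2t²/16200 = 2·677²/16200 = 56.5838.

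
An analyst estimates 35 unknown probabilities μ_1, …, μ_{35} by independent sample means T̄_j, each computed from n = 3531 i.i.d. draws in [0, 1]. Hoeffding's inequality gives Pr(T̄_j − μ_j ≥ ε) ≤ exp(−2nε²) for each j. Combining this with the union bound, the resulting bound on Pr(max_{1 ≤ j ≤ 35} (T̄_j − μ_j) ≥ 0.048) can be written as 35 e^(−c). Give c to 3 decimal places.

16.271

Union bound over the 35 events: Pr(max_{1 ≤ j ≤ 35} (T̄_j − μ_j) ≥ 0.048) ≤ 35·exp(−2nε²) = 35 exp(−2·3531·0.048²).
So c = 2·3531·0.048² = 16.2708.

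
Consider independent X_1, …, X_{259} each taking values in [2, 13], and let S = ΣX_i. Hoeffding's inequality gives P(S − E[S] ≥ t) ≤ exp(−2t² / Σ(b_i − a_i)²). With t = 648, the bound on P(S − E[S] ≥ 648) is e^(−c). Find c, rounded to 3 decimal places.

26.798

Σ(b_i − a_i)² = 259·(11)² = 31339.
c = 2t²/31339 = 2·648²/31339 = 26.7975.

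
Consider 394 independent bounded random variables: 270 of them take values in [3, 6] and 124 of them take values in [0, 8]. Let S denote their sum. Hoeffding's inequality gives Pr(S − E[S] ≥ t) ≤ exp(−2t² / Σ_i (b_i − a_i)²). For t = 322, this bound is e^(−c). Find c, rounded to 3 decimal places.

20.005

Σ(b_i − a_i)² = 270·3² + 124·8² = 10366.
c = 2t² / 10366 = 2·322² / 10366 = 20.0046.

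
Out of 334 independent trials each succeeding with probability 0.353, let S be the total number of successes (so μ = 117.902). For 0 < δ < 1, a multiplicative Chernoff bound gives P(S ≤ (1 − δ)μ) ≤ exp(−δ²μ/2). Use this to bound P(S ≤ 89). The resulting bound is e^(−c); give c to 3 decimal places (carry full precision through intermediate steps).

Write 89 = (1 − δ)μ, so δ = 1 − 89/117.902 = 0.2451358…
Then the exponent is δ²μ/2 = (μ − 89)²/(2μ) = 3.542457.

3.542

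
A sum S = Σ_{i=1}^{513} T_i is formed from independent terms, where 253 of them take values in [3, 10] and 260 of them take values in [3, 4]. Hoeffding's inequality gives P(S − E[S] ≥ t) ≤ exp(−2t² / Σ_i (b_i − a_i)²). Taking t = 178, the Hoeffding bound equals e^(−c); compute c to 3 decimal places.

5.007

Σ(b_i − a_i)² = 253·7² + 260·1² = 12657.
c = 2t² / 12657 = 2·178² / 12657 = 5.0066.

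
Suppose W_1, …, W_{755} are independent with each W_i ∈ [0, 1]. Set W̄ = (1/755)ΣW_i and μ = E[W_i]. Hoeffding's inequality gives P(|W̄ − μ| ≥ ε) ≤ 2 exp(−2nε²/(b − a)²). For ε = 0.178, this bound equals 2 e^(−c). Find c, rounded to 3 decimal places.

c = 2nε²/(b − a)² = 2·755·0.178² / 1² = 47.8428.

47.843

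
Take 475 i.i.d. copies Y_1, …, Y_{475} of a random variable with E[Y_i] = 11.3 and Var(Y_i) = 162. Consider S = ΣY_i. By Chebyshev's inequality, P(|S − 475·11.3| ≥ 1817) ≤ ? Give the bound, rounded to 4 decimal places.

0.0233

Var(S) = n·Var(Y_i) = 475·162 = 76950.
Chebyshev: P(|S − 475·11.3| ≥ 1817) ≤ Var(S)/1817² = 76950/3301489 = 0.0233.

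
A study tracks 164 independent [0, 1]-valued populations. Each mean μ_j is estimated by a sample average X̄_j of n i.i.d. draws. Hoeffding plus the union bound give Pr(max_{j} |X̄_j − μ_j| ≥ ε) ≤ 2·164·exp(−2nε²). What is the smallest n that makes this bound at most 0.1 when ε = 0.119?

Need 2·164·exp(−2nε²) ≤ 0.1, i.e. exp(−2nε²) ≤ 0.1/328.
So 2nε² ≥ ln(328/0.1) = 8.095599.
Hence n ≥ 8.095599/(2·0.119²) = 285.841.
The smallest integer n is 286.

286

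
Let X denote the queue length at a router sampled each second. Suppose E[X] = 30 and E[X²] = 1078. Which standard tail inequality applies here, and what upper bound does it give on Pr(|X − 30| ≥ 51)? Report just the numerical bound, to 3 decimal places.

0.068

The first two moments determine the variance, so Chebyshev's inequality is the sharpest standard bound available.
Var(X) = E[X²] − (E[X])² = 1078 − 900 = 178.
Chebyshev's inequality: Pr(|X − μ| ≥ t) ≤ Var(X)/t² = 178/2601 = 0.0684.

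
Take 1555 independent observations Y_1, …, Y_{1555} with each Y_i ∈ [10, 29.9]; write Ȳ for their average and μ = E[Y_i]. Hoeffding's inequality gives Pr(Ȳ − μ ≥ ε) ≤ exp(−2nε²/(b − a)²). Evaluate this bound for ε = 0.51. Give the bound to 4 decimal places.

Exponent: 2nε²/(b − a)² = 2·1555·0.51² / 19.9² = 2.04265.
Bound = exp(−2.04265) = 0.12968.

0.1297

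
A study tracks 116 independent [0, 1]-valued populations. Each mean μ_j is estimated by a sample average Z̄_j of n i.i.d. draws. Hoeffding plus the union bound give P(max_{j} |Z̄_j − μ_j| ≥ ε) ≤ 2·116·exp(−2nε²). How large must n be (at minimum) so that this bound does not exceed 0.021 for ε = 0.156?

192

Need 2·116·exp(−2nε²) ≤ 0.021, i.e. exp(−2nε²) ≤ 0.021/232.
So 2nε² ≥ ln(232/0.021) = 9.309970.
Hence n ≥ 9.309970/(2·0.156²) = 191.280.
The smallest integer n is 192.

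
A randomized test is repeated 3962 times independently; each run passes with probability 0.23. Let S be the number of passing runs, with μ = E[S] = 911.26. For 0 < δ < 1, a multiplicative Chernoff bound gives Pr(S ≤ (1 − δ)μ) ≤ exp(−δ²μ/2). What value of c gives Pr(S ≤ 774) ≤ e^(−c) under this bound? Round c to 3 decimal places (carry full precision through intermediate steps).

10.338

Write 774 = (1 − δ)μ, so δ = 1 − 774/911.26 = 0.1506266…
Then the exponent is δ²μ/2 = (μ − 774)²/(2μ) = 10.337504.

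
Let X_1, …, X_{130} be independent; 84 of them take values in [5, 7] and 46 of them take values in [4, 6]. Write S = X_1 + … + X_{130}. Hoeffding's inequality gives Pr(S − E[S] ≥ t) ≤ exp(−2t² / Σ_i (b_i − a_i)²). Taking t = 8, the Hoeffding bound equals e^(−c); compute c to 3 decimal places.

0.246

Σ(b_i − a_i)² = 84·2² + 46·2² = 520.
c = 2t² / 520 = 2·8² / 520 = 0.2462.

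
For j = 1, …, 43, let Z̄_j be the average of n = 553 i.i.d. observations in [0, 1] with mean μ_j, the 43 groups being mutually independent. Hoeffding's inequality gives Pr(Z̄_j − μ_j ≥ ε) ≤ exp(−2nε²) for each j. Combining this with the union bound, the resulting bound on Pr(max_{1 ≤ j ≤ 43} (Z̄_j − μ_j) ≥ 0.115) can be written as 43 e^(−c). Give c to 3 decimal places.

Union bound over the 43 events: Pr(max_{1 ≤ j ≤ 43} (Z̄_j − μ_j) ≥ 0.115) ≤ 43·exp(−2nε²) = 43 exp(−2·553·0.115²).
So c = 2·553·0.115² = 14.6268.

14.627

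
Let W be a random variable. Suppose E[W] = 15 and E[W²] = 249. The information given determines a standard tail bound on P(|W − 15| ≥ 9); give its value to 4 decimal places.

0.2963

The first two moments determine the variance, so Chebyshev's inequality is the sharpest standard bound available.
Var(W) = E[W²] − (E[W])² = 249 − 225 = 24.
Chebyshev's inequality: P(|W − μ| ≥ t) ≤ Var(W)/t² = 24/81 = 0.2963.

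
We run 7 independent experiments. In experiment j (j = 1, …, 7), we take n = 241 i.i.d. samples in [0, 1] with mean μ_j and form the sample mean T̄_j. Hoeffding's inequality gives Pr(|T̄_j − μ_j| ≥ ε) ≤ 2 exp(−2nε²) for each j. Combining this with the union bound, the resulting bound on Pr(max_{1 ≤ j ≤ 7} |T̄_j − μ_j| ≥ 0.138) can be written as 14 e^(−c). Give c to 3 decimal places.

Union bound over the 7 events: Pr(max_{1 ≤ j ≤ 7} |T̄_j − μ_j| ≥ 0.138) ≤ 7·2·exp(−2nε²) = 14 exp(−2·241·0.138²).
So c = 2·241·0.138² = 9.1792.

9.179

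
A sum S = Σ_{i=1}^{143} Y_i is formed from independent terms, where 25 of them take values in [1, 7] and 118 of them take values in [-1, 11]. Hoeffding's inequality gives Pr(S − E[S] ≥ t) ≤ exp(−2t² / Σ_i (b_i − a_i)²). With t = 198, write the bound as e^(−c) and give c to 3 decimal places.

Σ(b_i − a_i)² = 25·6² + 118·12² = 17892.
c = 2t² / 17892 = 2·198² / 17892 = 4.3823.

4.382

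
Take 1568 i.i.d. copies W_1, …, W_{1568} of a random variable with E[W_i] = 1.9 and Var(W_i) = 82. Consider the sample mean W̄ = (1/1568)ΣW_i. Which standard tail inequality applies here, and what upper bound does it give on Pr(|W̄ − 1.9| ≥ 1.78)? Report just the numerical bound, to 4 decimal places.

With mean and variance of each term known, Chebyshev's inequality bounds the deviation of the sum (or sample mean).
Var(W̄) = Var(W_i)/n = 82/1568 = 0.052296.
Chebyshev: Pr(|W̄ − 1.9| ≥ 1.78) ≤ Var(W̄)/(1.78)² = 82/(1568·1.78²) = 0.0165.

0.0165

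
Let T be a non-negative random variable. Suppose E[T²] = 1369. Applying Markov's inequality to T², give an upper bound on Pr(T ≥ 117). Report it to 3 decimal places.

Since T ≥ 0, the event {T ≥ 117} is the same as {T² ≥ 13689}.
Markov's inequality applied to T² gives Pr(T² ≥ 13689) ≤ E[T²]/13689 = 1369/13689 = 0.1000.

0.100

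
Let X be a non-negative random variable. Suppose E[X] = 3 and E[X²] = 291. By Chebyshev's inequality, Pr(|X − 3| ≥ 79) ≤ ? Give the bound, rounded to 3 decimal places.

Var(X) = E[X²] − (E[X])² = 291 − 9 = 282.
Chebyshev's inequality: Pr(|X − μ| ≥ t) ≤ Var(X)/t² = 282/6241 = 0.0452.

0.045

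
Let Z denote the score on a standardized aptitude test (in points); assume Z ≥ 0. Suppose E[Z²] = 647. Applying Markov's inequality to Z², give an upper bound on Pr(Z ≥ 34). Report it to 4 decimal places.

0.5597

Since Z ≥ 0, the event {Z ≥ 34} is the same as {Z² ≥ 1156}.
Markov's inequality applied to Z² gives Pr(Z² ≥ 1156) ≤ E[Z²]/1156 = 647/1156 = 0.5597.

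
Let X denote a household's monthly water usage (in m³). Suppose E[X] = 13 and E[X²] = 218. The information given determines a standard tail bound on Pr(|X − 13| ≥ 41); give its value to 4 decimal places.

0.0291

The first two moments determine the variance, so Chebyshev's inequality is the sharpest standard bound available.
Var(X) = E[X²] − (E[X])² = 218 − 169 = 49.
Chebyshev's inequality: Pr(|X − μ| ≥ t) ≤ Var(X)/t² = 49/1681 = 0.0291.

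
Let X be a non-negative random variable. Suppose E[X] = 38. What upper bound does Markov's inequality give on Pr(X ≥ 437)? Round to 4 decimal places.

0.0870

Markov's inequality: for a non-negative random variable, Pr(X ≥ a) ≤ E[X]/a.
Here E[X] = 38 and a = 437, so the bound is 38/437 = 0.0870.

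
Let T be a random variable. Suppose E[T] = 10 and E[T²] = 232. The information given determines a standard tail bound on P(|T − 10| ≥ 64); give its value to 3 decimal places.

The first two moments determine the variance, so Chebyshev's inequality is the sharpest standard bound available.
Var(T) = E[T²] − (E[T])² = 232 − 100 = 132.
Chebyshev's inequality: P(|T − μ| ≥ t) ≤ Var(T)/t² = 132/4096 = 0.0322.

0.032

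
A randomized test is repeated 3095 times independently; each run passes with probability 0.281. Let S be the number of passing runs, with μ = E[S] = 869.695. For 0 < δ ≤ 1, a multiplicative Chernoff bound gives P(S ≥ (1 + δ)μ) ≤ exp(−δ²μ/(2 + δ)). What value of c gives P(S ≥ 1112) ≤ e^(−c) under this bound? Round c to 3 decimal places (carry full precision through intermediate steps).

29.627

Write 1112 = (1 + δ)μ, so δ = 1112/869.695 − 1 = 0.2786092…
Then the exponent is δ²μ/(2 + δ) = (1112 − μ)² / (μ·(2 + δ)) = 29.627018.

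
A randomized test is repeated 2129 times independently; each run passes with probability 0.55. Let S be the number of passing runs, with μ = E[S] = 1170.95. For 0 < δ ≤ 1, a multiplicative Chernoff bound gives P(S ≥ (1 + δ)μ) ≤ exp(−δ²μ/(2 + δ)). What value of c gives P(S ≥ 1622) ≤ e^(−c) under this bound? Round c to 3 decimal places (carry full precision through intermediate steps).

72.843

Write 1622 = (1 + δ)μ, so δ = 1622/1170.95 − 1 = 0.3852001…
Then the exponent is δ²μ/(2 + δ) = (1622 − μ)² / (μ·(2 + δ)) = 72.842730.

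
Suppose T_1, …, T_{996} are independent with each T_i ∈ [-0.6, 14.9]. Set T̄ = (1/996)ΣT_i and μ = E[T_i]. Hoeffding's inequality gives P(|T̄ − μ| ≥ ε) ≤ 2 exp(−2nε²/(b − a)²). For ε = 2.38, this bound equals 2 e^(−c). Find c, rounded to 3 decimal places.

c = 2nε²/(b − a)² = 2·996·2.38² / 15.5² = 46.9656.

46.966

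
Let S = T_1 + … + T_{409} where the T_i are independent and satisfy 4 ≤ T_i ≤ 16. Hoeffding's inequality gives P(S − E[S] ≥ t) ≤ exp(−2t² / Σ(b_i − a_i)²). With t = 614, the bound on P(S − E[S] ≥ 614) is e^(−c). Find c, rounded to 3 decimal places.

Σ(b_i − a_i)² = 409·(12)² = 58896.
c = 2t²/58896 = 2·614²/58896 = 12.8021.

12.802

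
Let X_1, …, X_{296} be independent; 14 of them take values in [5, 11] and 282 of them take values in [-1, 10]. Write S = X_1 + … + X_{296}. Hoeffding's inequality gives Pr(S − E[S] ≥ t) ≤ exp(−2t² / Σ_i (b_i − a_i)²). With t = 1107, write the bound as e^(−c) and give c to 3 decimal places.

70.782

Σ(b_i − a_i)² = 14·6² + 282·11² = 34626.
c = 2t² / 34626 = 2·1107² / 34626 = 70.7820.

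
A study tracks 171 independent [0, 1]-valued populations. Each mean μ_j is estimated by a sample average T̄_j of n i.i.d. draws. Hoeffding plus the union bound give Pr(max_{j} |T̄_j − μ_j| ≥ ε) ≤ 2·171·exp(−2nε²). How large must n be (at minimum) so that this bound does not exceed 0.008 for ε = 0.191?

Need 2·171·exp(−2nε²) ≤ 0.008, i.e. exp(−2nε²) ≤ 0.008/342.
So 2nε² ≥ ln(342/0.008) = 10.663124.
Hence n ≥ 10.663124/(2·0.191²) = 146.146.
The smallest integer n is 147.

147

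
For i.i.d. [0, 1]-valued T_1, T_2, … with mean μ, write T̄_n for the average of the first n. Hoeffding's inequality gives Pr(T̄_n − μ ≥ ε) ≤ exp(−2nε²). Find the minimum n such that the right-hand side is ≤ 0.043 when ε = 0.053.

561

Require exp(−2nε²) ≤ 0.043, i.e. 2nε² ≥ ln(1/0.043) = 3.146555.
So n ≥ 3.146555 / (2·0.053²) = 560.085.
The smallest integer n is 561.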